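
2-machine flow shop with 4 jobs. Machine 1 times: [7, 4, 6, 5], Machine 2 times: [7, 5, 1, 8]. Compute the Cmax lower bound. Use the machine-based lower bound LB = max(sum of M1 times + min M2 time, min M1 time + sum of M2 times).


LB1 = sum(M1 times) + min(M2 times) = 22 + 1 = 23
LB2 = min(M1 times) + sum(M2 times) = 4 + 21 = 25
Lower bound = max(LB1, LB2) = max(23, 25) = 25

25


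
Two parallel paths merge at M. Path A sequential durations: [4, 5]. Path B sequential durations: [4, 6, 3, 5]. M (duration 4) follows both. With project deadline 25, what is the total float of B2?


Forward pass: ES(B2) = sum of predecessors on chain B = 4
EF = ES + duration = 4 + 6 = 10
Backward pass: LF(M) = deadline = 25; LS(M) = 25 - 4 = 21
LF(B2) = LS(M) - sum(successors on chain B) = 21 - 8 = 13
LS = LF - duration = 13 - 6 = 7
Total float = LS - ES = 7 - 4 = 3

3


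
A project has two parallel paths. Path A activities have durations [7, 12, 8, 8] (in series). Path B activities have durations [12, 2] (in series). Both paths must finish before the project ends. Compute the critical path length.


Path A total = 7 + 12 + 8 + 8 = 35
Path B total = 12 + 2 = 14
Critical path = longest path = max(35, 14) = 35

35


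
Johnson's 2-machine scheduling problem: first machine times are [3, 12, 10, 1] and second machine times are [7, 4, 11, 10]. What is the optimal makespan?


Apply Johnson's rule:
  Group 1 (a <= b): [(4, 1, 10), (1, 3, 7), (3, 10, 11)]
  Group 2 (a > b): [(2, 12, 4)]
Optimal job order: [4, 1, 3, 2]
Schedule:
  Job 4: M1 done at 1, M2 done at 11
  Job 1: M1 done at 4, M2 done at 18
  Job 3: M1 done at 14, M2 done at 29
  Job 2: M1 done at 26, M2 done at 33
Makespan = 33

33


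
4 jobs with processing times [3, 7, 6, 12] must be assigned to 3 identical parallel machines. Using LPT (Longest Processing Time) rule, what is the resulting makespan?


Sort jobs in decreasing order (LPT): [12, 7, 6, 3]
Assign each job to the least loaded machine:
  Machine 1: jobs [12], load = 12
  Machine 2: jobs [7], load = 7
  Machine 3: jobs [6, 3], load = 9
Makespan = max load = 12

12


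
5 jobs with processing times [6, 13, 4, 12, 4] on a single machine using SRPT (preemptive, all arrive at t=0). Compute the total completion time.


Since all jobs arrive at t=0, SRPT equals SPT ordering.
SPT order: [4, 4, 6, 12, 13]
Completion times:
  Job 1: p=4, C=4
  Job 2: p=4, C=8
  Job 3: p=6, C=14
  Job 4: p=12, C=26
  Job 5: p=13, C=39
Total completion time = 4 + 8 + 14 + 26 + 39 = 91

91


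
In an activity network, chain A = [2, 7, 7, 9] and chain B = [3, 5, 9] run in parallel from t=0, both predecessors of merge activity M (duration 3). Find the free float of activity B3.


ES(B3) = sum of predecessors on chain B = 8
EF(B3) = ES + duration = 8 + 9 = 17
Successor of B3 is M. ES(M) = max(sum(A), sum(B)) = max(25, 17) = 25
Free float = ES(successor) - EF(current) = 25 - 17 = 8

8


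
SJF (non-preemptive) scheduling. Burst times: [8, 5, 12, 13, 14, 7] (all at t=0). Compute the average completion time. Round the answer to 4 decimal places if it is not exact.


SJF order (ascending): [5, 7, 8, 12, 13, 14]
Completion times:
  Job 1: burst=5, C=5
  Job 2: burst=7, C=12
  Job 3: burst=8, C=20
  Job 4: burst=12, C=32
  Job 5: burst=13, C=45
  Job 6: burst=14, C=59
Average completion = 173/6 = 28.8333

28.8333


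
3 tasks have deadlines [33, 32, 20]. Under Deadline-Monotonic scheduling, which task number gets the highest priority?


Sort tasks by relative deadline (ascending):
  Task 3: deadline = 20
  Task 2: deadline = 32
  Task 1: deadline = 33
Priority order (highest first): [3, 2, 1]
Highest priority task = 3

3


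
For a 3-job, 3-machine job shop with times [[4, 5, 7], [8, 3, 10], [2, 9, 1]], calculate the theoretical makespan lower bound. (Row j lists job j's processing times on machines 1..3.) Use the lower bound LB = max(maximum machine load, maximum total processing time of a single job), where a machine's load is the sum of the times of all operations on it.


Machine loads:
  Machine 1: 4 + 8 + 2 = 14
  Machine 2: 5 + 3 + 9 = 17
  Machine 3: 7 + 10 + 1 = 18
Max machine load = 18
Job totals:
  Job 1: 16
  Job 2: 21
  Job 3: 12
Max job total = 21
Lower bound = max(18, 21) = 21

21


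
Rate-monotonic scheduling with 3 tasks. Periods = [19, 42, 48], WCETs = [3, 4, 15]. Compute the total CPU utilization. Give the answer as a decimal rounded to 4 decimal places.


Compute individual utilizations (exact fractions):
  Task 1: C/T = 3/19 (approx. 0.1579)
  Task 2: C/T = 4/42 = 2/21 (approx. 0.0952)
  Task 3: C/T = 15/48 = 5/16 (approx. 0.3125)
Total utilization U = 3/19 + 2/21 + 5/16 = 3611/6384
Rounded to 4 decimal places: U = 0.5656
RM (Liu & Layland) bound for 3 tasks = 0.779763; compare with U = 3611/6384 (approx. 0.565633)
U <= bound, so schedulable by RM sufficient condition.

0.5656


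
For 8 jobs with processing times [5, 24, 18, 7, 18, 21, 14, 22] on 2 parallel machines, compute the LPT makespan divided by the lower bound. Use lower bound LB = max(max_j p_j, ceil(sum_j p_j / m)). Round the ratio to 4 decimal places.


LPT order: [24, 22, 21, 18, 18, 14, 7, 5]
Machine loads after assignment: [65, 64]
LPT makespan = 65
Lower bound = max(max_job, ceil(total/2)) = max(24, 65) = 65
Ratio = 65 / 65 = 1.0

1.0


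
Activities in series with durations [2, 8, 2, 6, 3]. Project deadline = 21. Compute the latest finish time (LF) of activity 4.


LF(activity 4) = deadline - sum of successor durations
Successors: activities 5 through 5 with durations [3]
Sum of successor durations = 3
LF = 21 - 3 = 18

18


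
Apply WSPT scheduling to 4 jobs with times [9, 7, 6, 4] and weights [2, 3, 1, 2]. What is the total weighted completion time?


Compute p/w ratios and sort ascending (WSPT): [(4, 2), (7, 3), (9, 2), (6, 1)]
Compute weighted completion times:
  Job (p=4,w=2): C=4, w*C=2*4=8
  Job (p=7,w=3): C=11, w*C=3*11=33
  Job (p=9,w=2): C=20, w*C=2*20=40
  Job (p=6,w=1): C=26, w*C=1*26=26
Total weighted completion time = 107

107


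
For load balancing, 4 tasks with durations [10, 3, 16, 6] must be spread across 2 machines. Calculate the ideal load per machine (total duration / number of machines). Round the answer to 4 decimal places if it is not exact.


Total processing time = 10 + 3 + 16 + 6 = 35
Number of machines = 2
Ideal balanced load = 35 / 2 = 17.5

17.5


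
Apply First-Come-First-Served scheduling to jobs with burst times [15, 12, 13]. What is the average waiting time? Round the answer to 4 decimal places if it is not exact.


FCFS order (as given): [15, 12, 13]
Waiting times:
  Job 1: wait = 0
  Job 2: wait = 15
  Job 3: wait = 27
Sum of waiting times = 42
Average waiting time = 42/3 = 14.0

14.0


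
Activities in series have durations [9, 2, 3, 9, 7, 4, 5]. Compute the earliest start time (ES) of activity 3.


Activity 3 starts after activities 1 through 2 complete.
Predecessor durations: [9, 2]
ES = 9 + 2 = 11

11


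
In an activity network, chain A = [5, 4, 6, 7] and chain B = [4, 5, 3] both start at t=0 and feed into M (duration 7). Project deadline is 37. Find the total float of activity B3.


Forward pass: ES(B3) = sum of predecessors on chain B = 9
EF = ES + duration = 9 + 3 = 12
Backward pass: LF(M) = deadline = 37; LS(M) = 37 - 7 = 30
LF(B3) = LS(M) - sum(successors on chain B) = 30 - 0 = 30
LS = LF - duration = 30 - 3 = 27
Total float = LS - ES = 27 - 9 = 18

18


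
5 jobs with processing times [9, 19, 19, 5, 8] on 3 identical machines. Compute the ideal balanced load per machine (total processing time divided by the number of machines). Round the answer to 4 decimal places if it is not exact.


Total processing time = 9 + 19 + 19 + 5 + 8 = 60
Number of machines = 3
Ideal balanced load = 60 / 3 = 20.0

20.0


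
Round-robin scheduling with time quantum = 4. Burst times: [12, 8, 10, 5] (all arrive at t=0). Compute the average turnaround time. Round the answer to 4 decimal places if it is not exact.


Time quantum = 4
Execution trace:
  J1 runs 4 units, time = 4
  J2 runs 4 units, time = 8
  J3 runs 4 units, time = 12
  J4 runs 4 units, time = 16
  J1 runs 4 units, time = 20
  J2 runs 4 units, time = 24
  J3 runs 4 units, time = 28
  J4 runs 1 units, time = 29
  J1 runs 4 units, time = 33
  J3 runs 2 units, time = 35
Finish times: [33, 24, 35, 29]
Average turnaround = 121/4 = 30.25

30.25


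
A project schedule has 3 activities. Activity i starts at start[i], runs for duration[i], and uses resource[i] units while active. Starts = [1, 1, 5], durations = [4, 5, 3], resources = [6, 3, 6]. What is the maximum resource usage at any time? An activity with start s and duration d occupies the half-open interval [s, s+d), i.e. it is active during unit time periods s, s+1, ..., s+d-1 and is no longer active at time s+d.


Each activity i is active on [start_i, start_i + duration_i).
Compute total resource usage per time slot:
  t=0: active resources = [], total = 0
  t=1: active resources = [6, 3], total = 9
  t=2: active resources = [6, 3], total = 9
  t=3: active resources = [6, 3], total = 9
  t=4: active resources = [6, 3], total = 9
  t=5: active resources = [3, 6], total = 9
  t=6: active resources = [6], total = 6
  t=7: active resources = [6], total = 6
Peak resource demand = 9

9


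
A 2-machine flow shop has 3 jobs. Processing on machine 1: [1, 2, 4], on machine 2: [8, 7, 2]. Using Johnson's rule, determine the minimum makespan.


Apply Johnson's rule:
  Group 1 (a <= b): [(1, 1, 8), (2, 2, 7)]
  Group 2 (a > b): [(3, 4, 2)]
Optimal job order: [1, 2, 3]
Schedule:
  Job 1: M1 done at 1, M2 done at 9
  Job 2: M1 done at 3, M2 done at 16
  Job 3: M1 done at 7, M2 done at 18
Makespan = 18

18


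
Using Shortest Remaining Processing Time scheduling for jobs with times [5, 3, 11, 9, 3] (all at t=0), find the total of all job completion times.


Since all jobs arrive at t=0, SRPT equals SPT ordering.
SPT order: [3, 3, 5, 9, 11]
Completion times:
  Job 1: p=3, C=3
  Job 2: p=3, C=6
  Job 3: p=5, C=11
  Job 4: p=9, C=20
  Job 5: p=11, C=31
Total completion time = 3 + 6 + 11 + 20 + 31 = 71

71


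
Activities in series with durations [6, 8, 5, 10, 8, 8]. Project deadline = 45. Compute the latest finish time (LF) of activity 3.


LF(activity 3) = deadline - sum of successor durations
Successors: activities 4 through 6 with durations [10, 8, 8]
Sum of successor durations = 26
LF = 45 - 26 = 19

19


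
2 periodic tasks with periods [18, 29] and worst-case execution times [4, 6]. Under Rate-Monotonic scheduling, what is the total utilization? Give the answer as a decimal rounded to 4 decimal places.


Compute individual utilizations (exact fractions):
  Task 1: C/T = 4/18 = 2/9 (approx. 0.2222)
  Task 2: C/T = 6/29 (approx. 0.2069)
Total utilization U = 2/9 + 6/29 = 112/261
Rounded to 4 decimal places: U = 0.4291
RM (Liu & Layland) bound for 2 tasks = 0.828427; compare with U = 112/261 (approx. 0.429119)
U <= bound, so schedulable by RM sufficient condition.

0.4291


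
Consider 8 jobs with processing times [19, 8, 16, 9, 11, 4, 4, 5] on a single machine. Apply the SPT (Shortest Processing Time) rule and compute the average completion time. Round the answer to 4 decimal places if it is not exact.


Sort jobs by processing time (SPT order): [4, 4, 5, 8, 9, 11, 16, 19]
Compute completion times sequentially:
  Job 1: processing = 4, completes at 4
  Job 2: processing = 4, completes at 8
  Job 3: processing = 5, completes at 13
  Job 4: processing = 8, completes at 21
  Job 5: processing = 9, completes at 30
  Job 6: processing = 11, completes at 41
  Job 7: processing = 16, completes at 57
  Job 8: processing = 19, completes at 76
Sum of completion times = 250
Average completion time = 250/8 = 31.25

31.25


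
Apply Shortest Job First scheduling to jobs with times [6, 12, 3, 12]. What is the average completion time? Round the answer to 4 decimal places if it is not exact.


SJF order (ascending): [3, 6, 12, 12]
Completion times:
  Job 1: burst=3, C=3
  Job 2: burst=6, C=9
  Job 3: burst=12, C=21
  Job 4: burst=12, C=33
Average completion = 66/4 = 16.5

16.5


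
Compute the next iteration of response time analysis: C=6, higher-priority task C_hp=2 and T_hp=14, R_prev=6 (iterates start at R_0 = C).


R_next = C + ceil(R_prev / T_hp) * C_hp
ceil(6 / 14) = ceil(0.4286) = 1
Interference = 1 * 2 = 2
R_next = 6 + 2 = 8

8


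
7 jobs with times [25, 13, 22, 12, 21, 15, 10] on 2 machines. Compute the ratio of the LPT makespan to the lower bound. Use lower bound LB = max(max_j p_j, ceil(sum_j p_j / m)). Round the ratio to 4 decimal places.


LPT order: [25, 22, 21, 15, 13, 12, 10]
Machine loads after assignment: [63, 55]
LPT makespan = 63
Lower bound = max(max_job, ceil(total/2)) = max(25, 59) = 59
Ratio = 63 / 59 = 1.0678

1.0678


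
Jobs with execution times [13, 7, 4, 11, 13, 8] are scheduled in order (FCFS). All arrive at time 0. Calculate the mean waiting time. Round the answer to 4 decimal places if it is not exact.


FCFS order (as given): [13, 7, 4, 11, 13, 8]
Waiting times:
  Job 1: wait = 0
  Job 2: wait = 13
  Job 3: wait = 20
  Job 4: wait = 24
  Job 5: wait = 35
  Job 6: wait = 48
Sum of waiting times = 140
Average waiting time = 140/6 = 23.3333

23.3333


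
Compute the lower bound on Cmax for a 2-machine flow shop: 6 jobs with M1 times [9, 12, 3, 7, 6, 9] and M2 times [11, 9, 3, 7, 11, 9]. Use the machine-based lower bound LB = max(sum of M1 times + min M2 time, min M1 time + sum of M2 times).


LB1 = sum(M1 times) + min(M2 times) = 46 + 3 = 49
LB2 = min(M1 times) + sum(M2 times) = 3 + 50 = 53
Lower bound = max(LB1, LB2) = max(49, 53) = 53

53


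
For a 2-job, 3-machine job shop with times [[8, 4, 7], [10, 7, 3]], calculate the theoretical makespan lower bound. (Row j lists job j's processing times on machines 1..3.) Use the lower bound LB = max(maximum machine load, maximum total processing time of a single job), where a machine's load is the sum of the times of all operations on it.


Machine loads:
  Machine 1: 8 + 10 = 18
  Machine 2: 4 + 7 = 11
  Machine 3: 7 + 3 = 10
Max machine load = 18
Job totals:
  Job 1: 19
  Job 2: 20
Max job total = 20
Lower bound = max(18, 20) = 20

20


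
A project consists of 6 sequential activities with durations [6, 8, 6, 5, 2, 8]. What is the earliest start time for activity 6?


Activity 6 starts after activities 1 through 5 complete.
Predecessor durations: [6, 8, 6, 5, 2]
ES = 6 + 8 + 6 + 5 + 2 = 27

27


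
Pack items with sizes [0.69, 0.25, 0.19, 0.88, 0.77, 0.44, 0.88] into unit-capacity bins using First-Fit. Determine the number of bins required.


Place items sequentially using First-Fit:
  Item 0.69 -> new Bin 1
  Item 0.25 -> Bin 1 (now 0.94)
  Item 0.19 -> new Bin 2
  Item 0.88 -> new Bin 3
  Item 0.77 -> Bin 2 (now 0.96)
  Item 0.44 -> new Bin 4
  Item 0.88 -> new Bin 5
Total bins used = 5

5


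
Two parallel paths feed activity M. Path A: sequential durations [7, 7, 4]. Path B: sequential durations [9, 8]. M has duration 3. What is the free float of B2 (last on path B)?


ES(B2) = sum of predecessors on chain B = 9
EF(B2) = ES + duration = 9 + 8 = 17
Successor of B2 is M. ES(M) = max(sum(A), sum(B)) = max(18, 17) = 18
Free float = ES(successor) - EF(current) = 18 - 17 = 1

1


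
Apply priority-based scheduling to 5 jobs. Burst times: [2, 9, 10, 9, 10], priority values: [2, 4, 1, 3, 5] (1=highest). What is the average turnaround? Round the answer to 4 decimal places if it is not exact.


Sort by priority (ascending = highest first):
Order: [(1, 10), (2, 2), (3, 9), (4, 9), (5, 10)]
Completion times:
  Priority 1, burst=10, C=10
  Priority 2, burst=2, C=12
  Priority 3, burst=9, C=21
  Priority 4, burst=9, C=30
  Priority 5, burst=10, C=40
Average turnaround = 113/5 = 22.6

22.6


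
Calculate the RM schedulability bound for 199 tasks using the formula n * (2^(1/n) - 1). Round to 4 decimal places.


Compute 2^(1/199) = 1.0034892249
Subtract 1: 1.0034892249 - 1 = 0.0034892249
Multiply by n: 199 * 0.0034892249 = 0.6943557551
Round to 4 dp: 0.6944

0.6944


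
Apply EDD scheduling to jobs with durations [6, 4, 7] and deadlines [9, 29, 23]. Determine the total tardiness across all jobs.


Sort by due date (EDD order): [(6, 9), (7, 23), (4, 29)]
Compute completion times and tardiness:
  Job 1: p=6, d=9, C=6, tardiness=max(0,6-9)=0
  Job 2: p=7, d=23, C=13, tardiness=max(0,13-23)=0
  Job 3: p=4, d=29, C=17, tardiness=max(0,17-29)=0
Total tardiness = 0

0


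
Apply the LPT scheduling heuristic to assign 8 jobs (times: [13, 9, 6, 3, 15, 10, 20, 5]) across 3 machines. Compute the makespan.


Sort jobs in decreasing order (LPT): [20, 15, 13, 10, 9, 6, 5, 3]
Assign each job to the least loaded machine:
  Machine 1: jobs [20, 6], load = 26
  Machine 2: jobs [15, 9, 3], load = 27
  Machine 3: jobs [13, 10, 5], load = 28
Makespan = max load = 28

28


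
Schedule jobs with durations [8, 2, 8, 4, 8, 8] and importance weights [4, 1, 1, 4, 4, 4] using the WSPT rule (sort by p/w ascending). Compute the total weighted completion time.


Compute p/w ratios and sort ascending (WSPT): [(4, 4), (8, 4), (2, 1), (8, 4), (8, 4), (8, 1)]
Compute weighted completion times:
  Job (p=4,w=4): C=4, w*C=4*4=16
  Job (p=8,w=4): C=12, w*C=4*12=48
  Job (p=2,w=1): C=14, w*C=1*14=14
  Job (p=8,w=4): C=22, w*C=4*22=88
  Job (p=8,w=4): C=30, w*C=4*30=120
  Job (p=8,w=1): C=38, w*C=1*38=38
Total weighted completion time = 324

324


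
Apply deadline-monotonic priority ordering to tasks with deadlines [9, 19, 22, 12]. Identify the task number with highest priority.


Sort tasks by relative deadline (ascending):
  Task 1: deadline = 9
  Task 4: deadline = 12
  Task 2: deadline = 19
  Task 3: deadline = 22
Priority order (highest first): [1, 4, 2, 3]
Highest priority task = 1

1


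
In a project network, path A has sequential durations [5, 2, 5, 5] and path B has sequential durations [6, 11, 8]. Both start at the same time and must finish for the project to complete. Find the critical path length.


Path A total = 5 + 2 + 5 + 5 = 17
Path B total = 6 + 11 + 8 = 25
Critical path = longest path = max(17, 25) = 25

25


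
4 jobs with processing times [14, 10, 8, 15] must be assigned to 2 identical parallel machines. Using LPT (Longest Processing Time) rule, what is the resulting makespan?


Sort jobs in decreasing order (LPT): [15, 14, 10, 8]
Assign each job to the least loaded machine:
  Machine 1: jobs [15, 8], load = 23
  Machine 2: jobs [14, 10], load = 24
Makespan = max load = 24

24


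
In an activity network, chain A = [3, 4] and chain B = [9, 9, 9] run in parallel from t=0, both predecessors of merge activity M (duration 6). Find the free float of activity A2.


ES(A2) = sum of predecessors on chain A = 3
EF(A2) = ES + duration = 3 + 4 = 7
Successor of A2 is M. ES(M) = max(sum(A), sum(B)) = max(7, 27) = 27
Free float = ES(successor) - EF(current) = 27 - 7 = 20

20


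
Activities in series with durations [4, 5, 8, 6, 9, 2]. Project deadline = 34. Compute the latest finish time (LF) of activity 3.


LF(activity 3) = deadline - sum of successor durations
Successors: activities 4 through 6 with durations [6, 9, 2]
Sum of successor durations = 17
LF = 34 - 17 = 17

17


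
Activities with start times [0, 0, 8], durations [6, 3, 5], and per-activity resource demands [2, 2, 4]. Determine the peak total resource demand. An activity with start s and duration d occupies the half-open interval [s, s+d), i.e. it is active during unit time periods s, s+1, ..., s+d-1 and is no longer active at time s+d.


Each activity i is active on [start_i, start_i + duration_i).
Compute total resource usage per time slot:
  t=0: active resources = [2, 2], total = 4
  t=1: active resources = [2, 2], total = 4
  t=2: active resources = [2, 2], total = 4
  t=3: active resources = [2], total = 2
  t=4: active resources = [2], total = 2
  t=5: active resources = [2], total = 2
  t=6: active resources = [], total = 0
  t=7: active resources = [], total = 0
  t=8: active resources = [4], total = 4
  t=9: active resources = [4], total = 4
  t=10: active resources = [4], total = 4
  t=11: active resources = [4], total = 4
  t=12: active resources = [4], total = 4
Peak resource demand = 4

4


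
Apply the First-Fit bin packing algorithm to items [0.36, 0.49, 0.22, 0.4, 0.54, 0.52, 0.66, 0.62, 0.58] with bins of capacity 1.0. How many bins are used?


Place items sequentially using First-Fit:
  Item 0.36 -> new Bin 1
  Item 0.49 -> Bin 1 (now 0.85)
  Item 0.22 -> new Bin 2
  Item 0.4 -> Bin 2 (now 0.62)
  Item 0.54 -> new Bin 3
  Item 0.52 -> new Bin 4
  Item 0.66 -> new Bin 5
  Item 0.62 -> new Bin 6
  Item 0.58 -> new Bin 7
Total bins used = 7

7


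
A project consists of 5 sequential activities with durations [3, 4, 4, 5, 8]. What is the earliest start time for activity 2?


Activity 2 starts after activities 1 through 1 complete.
Predecessor durations: [3]
ES = 3 = 3

3


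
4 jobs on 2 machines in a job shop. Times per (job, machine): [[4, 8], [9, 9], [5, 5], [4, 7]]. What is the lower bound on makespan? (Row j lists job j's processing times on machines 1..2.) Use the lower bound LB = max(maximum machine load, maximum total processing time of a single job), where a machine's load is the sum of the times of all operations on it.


Machine loads:
  Machine 1: 4 + 9 + 5 + 4 = 22
  Machine 2: 8 + 9 + 5 + 7 = 29
Max machine load = 29
Job totals:
  Job 1: 12
  Job 2: 18
  Job 3: 10
  Job 4: 11
Max job total = 18
Lower bound = max(29, 18) = 29

29


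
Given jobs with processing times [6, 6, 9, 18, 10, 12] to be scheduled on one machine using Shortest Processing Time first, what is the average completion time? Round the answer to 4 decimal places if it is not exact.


Sort jobs by processing time (SPT order): [6, 6, 9, 10, 12, 18]
Compute completion times sequentially:
  Job 1: processing = 6, completes at 6
  Job 2: processing = 6, completes at 12
  Job 3: processing = 9, completes at 21
  Job 4: processing = 10, completes at 31
  Job 5: processing = 12, completes at 43
  Job 6: processing = 18, completes at 61
Sum of completion times = 174
Average completion time = 174/6 = 29.0

29.0


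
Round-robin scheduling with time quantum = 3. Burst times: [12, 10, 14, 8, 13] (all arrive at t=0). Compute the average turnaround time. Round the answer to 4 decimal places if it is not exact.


Time quantum = 3
Execution trace:
  J1 runs 3 units, time = 3
  J2 runs 3 units, time = 6
  J3 runs 3 units, time = 9
  J4 runs 3 units, time = 12
  J5 runs 3 units, time = 15
  J1 runs 3 units, time = 18
  J2 runs 3 units, time = 21
  J3 runs 3 units, time = 24
  J4 runs 3 units, time = 27
  J5 runs 3 units, time = 30
  J1 runs 3 units, time = 33
  J2 runs 3 units, time = 36
  J3 runs 3 units, time = 39
  J4 runs 2 units, time = 41
  J5 runs 3 units, time = 44
  J1 runs 3 units, time = 47
  J2 runs 1 units, time = 48
  J3 runs 3 units, time = 51
  J5 runs 3 units, time = 54
  J3 runs 2 units, time = 56
  J5 runs 1 units, time = 57
Finish times: [47, 48, 56, 41, 57]
Average turnaround = 249/5 = 49.8

49.8


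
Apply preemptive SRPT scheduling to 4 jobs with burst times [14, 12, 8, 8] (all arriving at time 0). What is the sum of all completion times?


Since all jobs arrive at t=0, SRPT equals SPT ordering.
SPT order: [8, 8, 12, 14]
Completion times:
  Job 1: p=8, C=8
  Job 2: p=8, C=16
  Job 3: p=12, C=28
  Job 4: p=14, C=42
Total completion time = 8 + 16 + 28 + 42 = 94

94


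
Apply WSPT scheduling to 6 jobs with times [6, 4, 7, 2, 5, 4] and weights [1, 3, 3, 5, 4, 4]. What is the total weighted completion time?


Compute p/w ratios and sort ascending (WSPT): [(2, 5), (4, 4), (5, 4), (4, 3), (7, 3), (6, 1)]
Compute weighted completion times:
  Job (p=2,w=5): C=2, w*C=5*2=10
  Job (p=4,w=4): C=6, w*C=4*6=24
  Job (p=5,w=4): C=11, w*C=4*11=44
  Job (p=4,w=3): C=15, w*C=3*15=45
  Job (p=7,w=3): C=22, w*C=3*22=66
  Job (p=6,w=1): C=28, w*C=1*28=28
Total weighted completion time = 217

217


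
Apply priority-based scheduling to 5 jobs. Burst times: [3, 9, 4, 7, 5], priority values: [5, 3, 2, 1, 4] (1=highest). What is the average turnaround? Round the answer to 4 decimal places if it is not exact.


Sort by priority (ascending = highest first):
Order: [(1, 7), (2, 4), (3, 9), (4, 5), (5, 3)]
Completion times:
  Priority 1, burst=7, C=7
  Priority 2, burst=4, C=11
  Priority 3, burst=9, C=20
  Priority 4, burst=5, C=25
  Priority 5, burst=3, C=28
Average turnaround = 91/5 = 18.2

18.2


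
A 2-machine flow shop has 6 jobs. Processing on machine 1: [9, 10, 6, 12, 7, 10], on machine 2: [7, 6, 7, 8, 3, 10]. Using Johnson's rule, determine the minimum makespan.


Apply Johnson's rule:
  Group 1 (a <= b): [(3, 6, 7), (6, 10, 10)]
  Group 2 (a > b): [(4, 12, 8), (1, 9, 7), (2, 10, 6), (5, 7, 3)]
Optimal job order: [3, 6, 4, 1, 2, 5]
Schedule:
  Job 3: M1 done at 6, M2 done at 13
  Job 6: M1 done at 16, M2 done at 26
  Job 4: M1 done at 28, M2 done at 36
  Job 1: M1 done at 37, M2 done at 44
  Job 2: M1 done at 47, M2 done at 53
  Job 5: M1 done at 54, M2 done at 57
Makespan = 57

57


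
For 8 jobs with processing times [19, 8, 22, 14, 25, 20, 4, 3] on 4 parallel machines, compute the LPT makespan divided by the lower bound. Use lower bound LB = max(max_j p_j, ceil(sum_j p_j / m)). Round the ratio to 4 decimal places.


LPT order: [25, 22, 20, 19, 14, 8, 4, 3]
Machine loads after assignment: [28, 26, 28, 33]
LPT makespan = 33
Lower bound = max(max_job, ceil(total/4)) = max(25, 29) = 29
Ratio = 33 / 29 = 1.1379

1.1379


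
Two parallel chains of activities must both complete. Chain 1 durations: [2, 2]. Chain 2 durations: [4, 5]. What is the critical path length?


Path A total = 2 + 2 = 4
Path B total = 4 + 5 = 9
Critical path = longest path = max(4, 9) = 9

9


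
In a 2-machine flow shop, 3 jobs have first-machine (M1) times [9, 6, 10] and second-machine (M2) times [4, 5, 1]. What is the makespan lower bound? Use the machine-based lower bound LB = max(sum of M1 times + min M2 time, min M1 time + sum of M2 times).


LB1 = sum(M1 times) + min(M2 times) = 25 + 1 = 26
LB2 = min(M1 times) + sum(M2 times) = 6 + 10 = 16
Lower bound = max(LB1, LB2) = max(26, 16) = 26

26


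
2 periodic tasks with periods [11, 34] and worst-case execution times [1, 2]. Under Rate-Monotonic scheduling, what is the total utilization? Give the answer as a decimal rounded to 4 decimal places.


Compute individual utilizations (exact fractions):
  Task 1: C/T = 1/11 (approx. 0.0909)
  Task 2: C/T = 2/34 = 1/17 (approx. 0.0588)
Total utilization U = 1/11 + 1/17 = 28/187
Rounded to 4 decimal places: U = 0.1497
RM (Liu & Layland) bound for 2 tasks = 0.828427; compare with U = 28/187 (approx. 0.149733)
U <= bound, so schedulable by RM sufficient condition.

0.1497


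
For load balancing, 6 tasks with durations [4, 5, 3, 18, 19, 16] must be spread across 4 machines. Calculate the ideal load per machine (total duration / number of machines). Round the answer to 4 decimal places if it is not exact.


Total processing time = 4 + 5 + 3 + 18 + 19 + 16 = 65
Number of machines = 4
Ideal balanced load = 65 / 4 = 16.25

16.25


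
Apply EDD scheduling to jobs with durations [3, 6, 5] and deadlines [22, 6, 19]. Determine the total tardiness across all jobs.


Sort by due date (EDD order): [(6, 6), (5, 19), (3, 22)]
Compute completion times and tardiness:
  Job 1: p=6, d=6, C=6, tardiness=max(0,6-6)=0
  Job 2: p=5, d=19, C=11, tardiness=max(0,11-19)=0
  Job 3: p=3, d=22, C=14, tardiness=max(0,14-22)=0
Total tardiness = 0

0


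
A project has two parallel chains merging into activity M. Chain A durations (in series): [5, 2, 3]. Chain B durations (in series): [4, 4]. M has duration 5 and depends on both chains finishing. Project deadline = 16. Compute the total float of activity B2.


Forward pass: ES(B2) = sum of predecessors on chain B = 4
EF = ES + duration = 4 + 4 = 8
Backward pass: LF(M) = deadline = 16; LS(M) = 16 - 5 = 11
LF(B2) = LS(M) - sum(successors on chain B) = 11 - 0 = 11
LS = LF - duration = 11 - 4 = 7
Total float = LS - ES = 7 - 4 = 3

3


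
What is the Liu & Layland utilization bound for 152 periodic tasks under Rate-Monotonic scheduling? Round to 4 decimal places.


Compute 2^(1/152) = 1.0045705923
Subtract 1: 1.0045705923 - 1 = 0.0045705923
Multiply by n: 152 * 0.0045705923 = 0.6947300296
Round to 4 dp: 0.6947

0.6947


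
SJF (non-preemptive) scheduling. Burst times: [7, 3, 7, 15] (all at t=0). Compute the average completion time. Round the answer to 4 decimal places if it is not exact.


SJF order (ascending): [3, 7, 7, 15]
Completion times:
  Job 1: burst=3, C=3
  Job 2: burst=7, C=10
  Job 3: burst=7, C=17
  Job 4: burst=15, C=32
Average completion = 62/4 = 15.5

15.5


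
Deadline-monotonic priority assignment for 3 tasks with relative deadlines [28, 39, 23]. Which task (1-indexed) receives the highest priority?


Sort tasks by relative deadline (ascending):
  Task 3: deadline = 23
  Task 1: deadline = 28
  Task 2: deadline = 39
Priority order (highest first): [3, 1, 2]
Highest priority task = 3

3


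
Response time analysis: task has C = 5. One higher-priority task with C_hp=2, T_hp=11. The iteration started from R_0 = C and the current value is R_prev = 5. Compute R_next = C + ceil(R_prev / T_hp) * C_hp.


R_next = C + ceil(R_prev / T_hp) * C_hp
ceil(5 / 11) = ceil(0.4545) = 1
Interference = 1 * 2 = 2
R_next = 5 + 2 = 7

7


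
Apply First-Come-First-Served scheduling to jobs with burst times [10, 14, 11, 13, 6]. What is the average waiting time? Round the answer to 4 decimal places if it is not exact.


FCFS order (as given): [10, 14, 11, 13, 6]
Waiting times:
  Job 1: wait = 0
  Job 2: wait = 10
  Job 3: wait = 24
  Job 4: wait = 35
  Job 5: wait = 48
Sum of waiting times = 117
Average waiting time = 117/5 = 23.4

23.4


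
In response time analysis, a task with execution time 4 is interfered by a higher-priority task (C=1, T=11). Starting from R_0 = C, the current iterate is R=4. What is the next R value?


R_next = C + ceil(R_prev / T_hp) * C_hp
ceil(4 / 11) = ceil(0.3636) = 1
Interference = 1 * 1 = 1
R_next = 4 + 1 = 5

5


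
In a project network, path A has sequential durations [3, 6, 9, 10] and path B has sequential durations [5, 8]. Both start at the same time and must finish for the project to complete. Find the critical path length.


Path A total = 3 + 6 + 9 + 10 = 28
Path B total = 5 + 8 = 13
Critical path = longest path = max(28, 13) = 28

28


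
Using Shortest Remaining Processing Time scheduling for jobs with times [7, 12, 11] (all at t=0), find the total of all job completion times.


Since all jobs arrive at t=0, SRPT equals SPT ordering.
SPT order: [7, 11, 12]
Completion times:
  Job 1: p=7, C=7
  Job 2: p=11, C=18
  Job 3: p=12, C=30
Total completion time = 7 + 18 + 30 = 55

55


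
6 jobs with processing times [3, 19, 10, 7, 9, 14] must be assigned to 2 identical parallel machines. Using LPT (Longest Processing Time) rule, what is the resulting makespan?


Sort jobs in decreasing order (LPT): [19, 14, 10, 9, 7, 3]
Assign each job to the least loaded machine:
  Machine 1: jobs [19, 9, 3], load = 31
  Machine 2: jobs [14, 10, 7], load = 31
Makespan = max load = 31

31


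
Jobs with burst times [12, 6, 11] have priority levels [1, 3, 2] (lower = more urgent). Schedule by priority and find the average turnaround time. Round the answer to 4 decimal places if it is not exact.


Sort by priority (ascending = highest first):
Order: [(1, 12), (2, 11), (3, 6)]
Completion times:
  Priority 1, burst=12, C=12
  Priority 2, burst=11, C=23
  Priority 3, burst=6, C=29
Average turnaround = 64/3 = 21.3333

21.3333


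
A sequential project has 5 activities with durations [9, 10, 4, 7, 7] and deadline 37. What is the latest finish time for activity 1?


LF(activity 1) = deadline - sum of successor durations
Successors: activities 2 through 5 with durations [10, 4, 7, 7]
Sum of successor durations = 28
LF = 37 - 28 = 9

9


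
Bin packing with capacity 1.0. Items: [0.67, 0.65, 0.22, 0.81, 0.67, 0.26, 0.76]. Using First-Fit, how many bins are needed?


Place items sequentially using First-Fit:
  Item 0.67 -> new Bin 1
  Item 0.65 -> new Bin 2
  Item 0.22 -> Bin 1 (now 0.89)
  Item 0.81 -> new Bin 3
  Item 0.67 -> new Bin 4
  Item 0.26 -> Bin 2 (now 0.91)
  Item 0.76 -> new Bin 5
Total bins used = 5

5


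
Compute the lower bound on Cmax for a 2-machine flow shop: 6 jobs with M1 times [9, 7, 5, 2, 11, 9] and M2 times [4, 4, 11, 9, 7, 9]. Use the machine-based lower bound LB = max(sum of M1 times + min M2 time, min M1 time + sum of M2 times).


LB1 = sum(M1 times) + min(M2 times) = 43 + 4 = 47
LB2 = min(M1 times) + sum(M2 times) = 2 + 44 = 46
Lower bound = max(LB1, LB2) = max(47, 46) = 47

47


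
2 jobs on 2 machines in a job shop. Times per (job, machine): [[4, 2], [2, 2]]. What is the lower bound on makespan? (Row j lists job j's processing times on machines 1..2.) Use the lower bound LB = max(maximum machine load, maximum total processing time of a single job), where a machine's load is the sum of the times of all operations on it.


Machine loads:
  Machine 1: 4 + 2 = 6
  Machine 2: 2 + 2 = 4
Max machine load = 6
Job totals:
  Job 1: 6
  Job 2: 4
Max job total = 6
Lower bound = max(6, 6) = 6

6


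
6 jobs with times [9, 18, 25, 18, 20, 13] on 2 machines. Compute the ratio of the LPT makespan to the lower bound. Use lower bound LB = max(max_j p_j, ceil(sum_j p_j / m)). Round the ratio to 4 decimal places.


LPT order: [25, 20, 18, 18, 13, 9]
Machine loads after assignment: [52, 51]
LPT makespan = 52
Lower bound = max(max_job, ceil(total/2)) = max(25, 52) = 52
Ratio = 52 / 52 = 1.0

1.0


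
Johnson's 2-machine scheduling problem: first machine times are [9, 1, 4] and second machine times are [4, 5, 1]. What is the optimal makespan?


Apply Johnson's rule:
  Group 1 (a <= b): [(2, 1, 5)]
  Group 2 (a > b): [(1, 9, 4), (3, 4, 1)]
Optimal job order: [2, 1, 3]
Schedule:
  Job 2: M1 done at 1, M2 done at 6
  Job 1: M1 done at 10, M2 done at 14
  Job 3: M1 done at 14, M2 done at 15
Makespan = 15

15


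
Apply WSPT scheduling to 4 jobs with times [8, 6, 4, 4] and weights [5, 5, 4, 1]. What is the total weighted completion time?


Compute p/w ratios and sort ascending (WSPT): [(4, 4), (6, 5), (8, 5), (4, 1)]
Compute weighted completion times:
  Job (p=4,w=4): C=4, w*C=4*4=16
  Job (p=6,w=5): C=10, w*C=5*10=50
  Job (p=8,w=5): C=18, w*C=5*18=90
  Job (p=4,w=1): C=22, w*C=1*22=22
Total weighted completion time = 178

178


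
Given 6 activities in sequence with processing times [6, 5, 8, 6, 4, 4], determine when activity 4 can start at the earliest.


Activity 4 starts after activities 1 through 3 complete.
Predecessor durations: [6, 5, 8]
ES = 6 + 5 + 8 = 19

19


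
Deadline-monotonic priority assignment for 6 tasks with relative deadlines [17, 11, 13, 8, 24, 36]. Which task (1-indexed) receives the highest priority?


Sort tasks by relative deadline (ascending):
  Task 4: deadline = 8
  Task 2: deadline = 11
  Task 3: deadline = 13
  Task 1: deadline = 17
  Task 5: deadline = 24
  Task 6: deadline = 36
Priority order (highest first): [4, 2, 3, 1, 5, 6]
Highest priority task = 4

4


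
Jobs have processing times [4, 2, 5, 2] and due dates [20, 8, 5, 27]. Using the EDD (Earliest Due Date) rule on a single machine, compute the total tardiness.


Sort by due date (EDD order): [(5, 5), (2, 8), (4, 20), (2, 27)]
Compute completion times and tardiness:
  Job 1: p=5, d=5, C=5, tardiness=max(0,5-5)=0
  Job 2: p=2, d=8, C=7, tardiness=max(0,7-8)=0
  Job 3: p=4, d=20, C=11, tardiness=max(0,11-20)=0
  Job 4: p=2, d=27, C=13, tardiness=max(0,13-27)=0
Total tardiness = 0

0


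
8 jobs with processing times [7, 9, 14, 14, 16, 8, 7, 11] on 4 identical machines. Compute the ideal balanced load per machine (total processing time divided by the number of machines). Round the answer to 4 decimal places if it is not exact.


Total processing time = 7 + 9 + 14 + 14 + 16 + 8 + 7 + 11 = 86
Number of machines = 4
Ideal balanced load = 86 / 4 = 21.5

21.5


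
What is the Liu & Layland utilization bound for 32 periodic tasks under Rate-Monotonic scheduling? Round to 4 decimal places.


Compute 2^(1/32) = 1.0218971487
Subtract 1: 1.0218971487 - 1 = 0.0218971487
Multiply by n: 32 * 0.0218971487 = 0.7007087584
Round to 4 dp: 0.7007

0.7007


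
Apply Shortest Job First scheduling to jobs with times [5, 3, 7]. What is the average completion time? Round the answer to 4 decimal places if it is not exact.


SJF order (ascending): [3, 5, 7]
Completion times:
  Job 1: burst=3, C=3
  Job 2: burst=5, C=8
  Job 3: burst=7, C=15
Average completion = 26/3 = 8.6667

8.6667


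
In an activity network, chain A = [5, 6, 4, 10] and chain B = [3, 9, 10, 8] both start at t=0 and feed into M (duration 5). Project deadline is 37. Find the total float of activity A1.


Forward pass: ES(A1) = sum of predecessors on chain A = 0
EF = ES + duration = 0 + 5 = 5
Backward pass: LF(M) = deadline = 37; LS(M) = 37 - 5 = 32
LF(A1) = LS(M) - sum(successors on chain A) = 32 - 20 = 12
LS = LF - duration = 12 - 5 = 7
Total float = LS - ES = 7 - 0 = 7

7


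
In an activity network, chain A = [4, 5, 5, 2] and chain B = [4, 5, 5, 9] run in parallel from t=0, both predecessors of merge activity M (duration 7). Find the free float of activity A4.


ES(A4) = sum of predecessors on chain A = 14
EF(A4) = ES + duration = 14 + 2 = 16
Successor of A4 is M. ES(M) = max(sum(A), sum(B)) = max(16, 23) = 23
Free float = ES(successor) - EF(current) = 23 - 16 = 7

7


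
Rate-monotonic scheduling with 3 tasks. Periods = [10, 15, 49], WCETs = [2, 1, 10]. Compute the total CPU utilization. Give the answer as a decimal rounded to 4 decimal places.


Compute individual utilizations (exact fractions):
  Task 1: C/T = 2/10 = 1/5 (approx. 0.2)
  Task 2: C/T = 1/15 (approx. 0.0667)
  Task 3: C/T = 10/49 (approx. 0.2041)
Total utilization U = 1/5 + 1/15 + 10/49 = 346/735
Rounded to 4 decimal places: U = 0.4707
RM (Liu & Layland) bound for 3 tasks = 0.779763; compare with U = 346/735 (approx. 0.470748)
U <= bound, so schedulable by RM sufficient condition.

0.4707


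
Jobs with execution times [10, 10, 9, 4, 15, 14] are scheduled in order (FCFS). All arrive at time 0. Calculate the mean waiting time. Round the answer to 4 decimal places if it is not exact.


FCFS order (as given): [10, 10, 9, 4, 15, 14]
Waiting times:
  Job 1: wait = 0
  Job 2: wait = 10
  Job 3: wait = 20
  Job 4: wait = 29
  Job 5: wait = 33
  Job 6: wait = 48
Sum of waiting times = 140
Average waiting time = 140/6 = 23.3333

23.3333


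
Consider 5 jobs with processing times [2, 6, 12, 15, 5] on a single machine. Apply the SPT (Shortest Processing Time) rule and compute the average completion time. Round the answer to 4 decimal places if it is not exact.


Sort jobs by processing time (SPT order): [2, 5, 6, 12, 15]
Compute completion times sequentially:
  Job 1: processing = 2, completes at 2
  Job 2: processing = 5, completes at 7
  Job 3: processing = 6, completes at 13
  Job 4: processing = 12, completes at 25
  Job 5: processing = 15, completes at 40
Sum of completion times = 87
Average completion time = 87/5 = 17.4

17.4


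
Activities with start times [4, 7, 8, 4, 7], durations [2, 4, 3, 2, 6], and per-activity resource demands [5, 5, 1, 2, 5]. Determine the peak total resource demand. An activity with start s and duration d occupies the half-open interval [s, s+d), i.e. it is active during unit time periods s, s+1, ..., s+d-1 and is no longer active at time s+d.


Each activity i is active on [start_i, start_i + duration_i).
Compute total resource usage per time slot:
  t=0: active resources = [], total = 0
  t=1: active resources = [], total = 0
  t=2: active resources = [], total = 0
  t=3: active resources = [], total = 0
  t=4: active resources = [5, 2], total = 7
  t=5: active resources = [5, 2], total = 7
  t=6: active resources = [], total = 0
  t=7: active resources = [5, 5], total = 10
  t=8: active resources = [5, 1, 5], total = 11
  t=9: active resources = [5, 1, 5], total = 11
  t=10: active resources = [5, 1, 5], total = 11
  t=11: active resources = [5], total = 5
  t=12: active resources = [5], total = 5
Peak resource demand = 11

11
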